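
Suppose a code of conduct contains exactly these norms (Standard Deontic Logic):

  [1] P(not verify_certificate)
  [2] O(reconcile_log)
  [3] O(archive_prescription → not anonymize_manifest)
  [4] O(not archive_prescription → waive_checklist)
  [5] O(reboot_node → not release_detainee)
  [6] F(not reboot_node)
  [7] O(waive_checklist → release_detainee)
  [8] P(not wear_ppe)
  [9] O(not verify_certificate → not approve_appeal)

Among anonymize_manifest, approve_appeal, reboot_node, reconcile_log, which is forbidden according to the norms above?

Premise 6, F(not reboot_node), is equivalent to O(reboot_node).
With premise 5, O(reboot_node → not release_detainee), the K-axiom yields O(not release_detainee).
The contrapositive of premise 7 (O(waive_checklist → release_detainee)) is O(not release_detainee → not waive_checklist), and O(not release_detainee) is already established, so O(not waive_checklist).
Premise 4 is O(not archive_prescription → waive_checklist); contrapositively O(not waive_checklist → archive_prescription). Since O(not waive_checklist) holds, K gives O(archive_prescription).
Applying K to premise 3 (O(archive_prescription → not anonymize_manifest)) and O(archive_prescription) yields O(not anonymize_manifest).
So O(not anonymize_manifest) holds, i.e. anonymize_manifest is forbidden. None of the other listed options is forbidden under the premises.

anonymize_manifest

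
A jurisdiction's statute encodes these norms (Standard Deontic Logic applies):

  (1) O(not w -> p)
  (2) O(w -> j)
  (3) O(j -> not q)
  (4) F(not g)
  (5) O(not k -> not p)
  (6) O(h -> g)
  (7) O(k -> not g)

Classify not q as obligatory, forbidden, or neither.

F(not g) at premise 4 means O(g).
Premise 7, O(k -> not g), contraposes to O(g -> not k); with O(g) we get O(not k).
With premise 5, O(not k -> not p), the K-axiom yields O(not p).
Premise 1 is O(not w -> p); contrapositively O(not p -> w). Since O(not p) holds, K gives O(w).
From O(w) and premise 2, O(w -> j), we obtain O(j).
From O(j) and premise 3, O(j -> not q), we obtain O(not q).
Premise 6 does not contribute to this derivation.
Hence not q is obligatory.

Obligatory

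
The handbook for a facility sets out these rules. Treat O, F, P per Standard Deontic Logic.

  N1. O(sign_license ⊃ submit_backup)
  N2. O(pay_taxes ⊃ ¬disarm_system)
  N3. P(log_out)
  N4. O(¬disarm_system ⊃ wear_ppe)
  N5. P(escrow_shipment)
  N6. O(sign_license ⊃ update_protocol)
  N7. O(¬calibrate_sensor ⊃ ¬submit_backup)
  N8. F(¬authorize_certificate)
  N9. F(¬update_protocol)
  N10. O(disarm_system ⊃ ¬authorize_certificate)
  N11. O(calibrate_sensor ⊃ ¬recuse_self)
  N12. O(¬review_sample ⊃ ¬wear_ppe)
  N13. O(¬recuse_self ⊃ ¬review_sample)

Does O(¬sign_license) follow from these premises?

Yes

Premise 8 is F(¬authorize_certificate), i.e. O(authorize_certificate).
Premise 10 is O(disarm_system ⊃ ¬authorize_certificate); contrapositively O(authorize_certificate ⊃ ¬disarm_system). Since O(authorize_certificate) holds, K gives O(¬disarm_system).
Premise 4 is O(¬disarm_system ⊃ wear_ppe); since O(¬disarm_system), deontic closure gives O(wear_ppe).
Premise 12 is O(¬review_sample ⊃ ¬wear_ppe); contrapositively O(wear_ppe ⊃ review_sample). Since O(wear_ppe) holds, K gives O(review_sample).
Premise 13, O(¬recuse_self ⊃ ¬review_sample), contraposes to O(review_sample ⊃ recuse_self); with O(review_sample) we get O(recuse_self).
Premise 11 is O(calibrate_sensor ⊃ ¬recuse_self); contrapositively O(recuse_self ⊃ ¬calibrate_sensor). Since O(recuse_self) holds, K gives O(¬calibrate_sensor).
With premise 7, O(¬calibrate_sensor ⊃ ¬submit_backup), the K-axiom yields O(¬submit_backup).
The contrapositive of premise 1 (O(sign_license ⊃ submit_backup)) is O(¬submit_backup ⊃ ¬sign_license), and O(¬submit_backup) is already established, so O(¬sign_license).
Premises 2, 3, 5, 6, 9 do not contribute to this derivation.
So O(¬sign_license) follows.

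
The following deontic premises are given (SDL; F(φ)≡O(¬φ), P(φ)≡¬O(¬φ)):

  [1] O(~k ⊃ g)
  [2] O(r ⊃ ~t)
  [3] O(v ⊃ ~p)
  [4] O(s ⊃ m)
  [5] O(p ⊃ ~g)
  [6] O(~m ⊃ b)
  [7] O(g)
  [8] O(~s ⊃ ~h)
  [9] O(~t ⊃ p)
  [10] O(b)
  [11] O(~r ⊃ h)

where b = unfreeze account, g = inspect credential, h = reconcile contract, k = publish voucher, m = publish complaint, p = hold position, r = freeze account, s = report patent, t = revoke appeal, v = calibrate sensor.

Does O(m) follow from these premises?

Premise 7 gives O(g).
The contrapositive of premise 5 (O(p ⊃ ~g)) is O(g ⊃ ~p), and O(g) is already established, so O(~p).
Premise 9 is O(~t ⊃ p); contrapositively O(~p ⊃ t). Since O(~p) holds, K gives O(t).
Premise 2 is O(r ⊃ ~t); contrapositively O(t ⊃ ~r). Since O(t) holds, K gives O(~r).
Applying K to premise 11 (O(~r ⊃ h)) and O(~r) yields O(h).
Premise 8 is O(~s ⊃ ~h); contrapositively O(h ⊃ s). Since O(h) holds, K gives O(s).
Applying K to premise 4 (O(s ⊃ m)) and O(s) yields O(m).
Premises 1, 3, 6, 10 do not contribute to this derivation.
So O(m) follows.

Yes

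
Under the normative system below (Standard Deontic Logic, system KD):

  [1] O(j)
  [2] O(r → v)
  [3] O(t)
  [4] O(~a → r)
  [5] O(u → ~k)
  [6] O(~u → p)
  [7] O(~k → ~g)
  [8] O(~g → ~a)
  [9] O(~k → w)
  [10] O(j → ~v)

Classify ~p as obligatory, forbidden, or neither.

Forbidden

From premise 1 we have O(j).
With premise 10, O(j → ~v), the K-axiom yields O(~v).
Premise 2, O(r → v), contraposes to O(~v → ~r); with O(~v) we get O(~r).
Premise 4 is O(~a → r); contrapositively O(~r → a). Since O(~r) holds, K gives O(a).
The contrapositive of premise 8 (O(~g → ~a)) is O(a → g), and O(a) is already established, so O(g).
Premise 7, O(~k → ~g), contraposes to O(g → k); with O(g) we get O(k).
The contrapositive of premise 5 (O(u → ~k)) is O(k → ~u), and O(k) is already established, so O(~u).
From O(~u) and premise 6, O(~u → p), we obtain O(p).
Premises 3, 9 do not contribute to this derivation.
Thus O(p), which is F(~p): ~p is forbidden.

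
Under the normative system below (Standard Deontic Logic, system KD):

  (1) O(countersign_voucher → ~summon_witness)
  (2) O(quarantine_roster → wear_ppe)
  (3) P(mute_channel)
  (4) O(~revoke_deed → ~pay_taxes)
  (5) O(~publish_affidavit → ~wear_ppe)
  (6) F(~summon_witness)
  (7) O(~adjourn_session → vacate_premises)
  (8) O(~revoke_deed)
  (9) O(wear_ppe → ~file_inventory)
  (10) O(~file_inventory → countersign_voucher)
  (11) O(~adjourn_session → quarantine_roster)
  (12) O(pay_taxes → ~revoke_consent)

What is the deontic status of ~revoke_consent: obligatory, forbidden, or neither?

Neither

Premise 12 is O(pay_taxes → ~revoke_consent), but O(pay_taxes) is not derivable from the premises, so it does not yield O(~revoke_consent).
No premise or chain of K-axiom applications forces O(~revoke_consent), and none forces O(revoke_consent). So ~revoke_consent is neither obligatory nor forbidden under these norms.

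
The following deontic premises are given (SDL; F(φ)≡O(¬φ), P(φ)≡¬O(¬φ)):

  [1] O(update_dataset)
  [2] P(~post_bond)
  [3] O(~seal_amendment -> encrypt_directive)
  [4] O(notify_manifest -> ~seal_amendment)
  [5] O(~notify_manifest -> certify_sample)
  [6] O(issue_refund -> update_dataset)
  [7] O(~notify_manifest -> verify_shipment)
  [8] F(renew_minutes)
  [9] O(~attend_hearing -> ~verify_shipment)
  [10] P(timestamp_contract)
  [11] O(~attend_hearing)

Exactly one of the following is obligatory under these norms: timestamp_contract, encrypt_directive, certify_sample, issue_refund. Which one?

Premise 11 gives O(~attend_hearing).
From O(~attend_hearing) and premise 9, O(~attend_hearing -> ~verify_shipment), we obtain O(~verify_shipment).
Premise 7 is O(~notify_manifest -> verify_shipment); contrapositively O(~verify_shipment -> notify_manifest). Since O(~verify_shipment) holds, K gives O(notify_manifest).
Applying K to premise 4 (O(notify_manifest -> ~seal_amendment)) and O(notify_manifest) yields O(~seal_amendment).
Applying K to premise 3 (O(~seal_amendment -> encrypt_directive)) and O(~seal_amendment) yields O(encrypt_directive).
So O(encrypt_directive) holds — encrypt_directive is obligatory. None of the other listed options is made obligatory by any chain of premises.

encrypt_directive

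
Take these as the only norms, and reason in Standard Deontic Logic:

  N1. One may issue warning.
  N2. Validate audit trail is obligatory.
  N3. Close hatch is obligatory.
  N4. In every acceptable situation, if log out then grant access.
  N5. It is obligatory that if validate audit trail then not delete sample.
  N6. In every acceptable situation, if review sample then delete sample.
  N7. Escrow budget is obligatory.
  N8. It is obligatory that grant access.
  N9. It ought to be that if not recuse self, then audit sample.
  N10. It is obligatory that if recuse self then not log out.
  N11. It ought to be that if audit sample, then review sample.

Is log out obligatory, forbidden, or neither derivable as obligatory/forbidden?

Forbidden

Premise 2 states O(validate_audit_trail) outright.
Premise 5 is O(validate_audit_trail → ¬delete_sample); since O(validate_audit_trail), deontic closure gives O(¬delete_sample).
The contrapositive of premise 6 (O(review_sample → delete_sample)) is O(¬delete_sample → ¬review_sample), and O(¬delete_sample) is already established, so O(¬review_sample).
Premise 11, O(audit_sample → review_sample), contraposes to O(¬review_sample → ¬audit_sample); with O(¬review_sample) we get O(¬audit_sample).
Premise 9 is O(¬recuse_self → audit_sample); contrapositively O(¬audit_sample → recuse_self). Since O(¬audit_sample) holds, K gives O(recuse_self).
From O(recuse_self) and premise 10, O(recuse_self → ¬log_out), we obtain O(¬log_out).
Premises 1, 3, 4, 7, 8 do not contribute to this derivation.
Thus O(¬log_out), which is F(log_out): log_out is forbidden.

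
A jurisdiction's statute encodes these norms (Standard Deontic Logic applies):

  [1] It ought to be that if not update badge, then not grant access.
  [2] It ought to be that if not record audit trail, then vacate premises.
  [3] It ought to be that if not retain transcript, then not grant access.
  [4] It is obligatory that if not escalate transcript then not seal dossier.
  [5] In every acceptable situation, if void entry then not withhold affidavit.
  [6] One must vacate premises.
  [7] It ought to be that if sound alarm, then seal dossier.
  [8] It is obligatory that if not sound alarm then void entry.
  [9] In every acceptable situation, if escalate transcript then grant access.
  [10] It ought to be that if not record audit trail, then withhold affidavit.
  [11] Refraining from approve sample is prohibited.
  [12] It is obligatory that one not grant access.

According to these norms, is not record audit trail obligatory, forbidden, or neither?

Premise 12 states O(¬grant_access) outright.
The contrapositive of premise 9 (O(escalate_transcript → grant_access)) is O(¬grant_access → ¬escalate_transcript), and O(¬grant_access) is already established, so O(¬escalate_transcript).
Applying K to premise 4 (O(¬escalate_transcript → ¬seal_dossier)) and O(¬escalate_transcript) yields O(¬seal_dossier).
Premise 7, O(sound_alarm → seal_dossier), contraposes to O(¬seal_dossier → ¬sound_alarm); with O(¬seal_dossier) we get O(¬sound_alarm).
From O(¬sound_alarm) and premise 8, O(¬sound_alarm → void_entry), we obtain O(void_entry).
With premise 5, O(void_entry → ¬withhold_affidavit), the K-axiom yields O(¬withhold_affidavit).
The contrapositive of premise 10 (O(¬record_audit_trail → withhold_affidavit)) is O(¬withhold_affidavit → record_audit_trail), and O(¬withhold_affidavit) is already established, so O(record_audit_trail).
Premises 1, 2, 3, 6, 11 do not contribute to this derivation.
Thus O(record_audit_trail), which is F(¬record_audit_trail): ¬record_audit_trail is forbidden.

Forbidden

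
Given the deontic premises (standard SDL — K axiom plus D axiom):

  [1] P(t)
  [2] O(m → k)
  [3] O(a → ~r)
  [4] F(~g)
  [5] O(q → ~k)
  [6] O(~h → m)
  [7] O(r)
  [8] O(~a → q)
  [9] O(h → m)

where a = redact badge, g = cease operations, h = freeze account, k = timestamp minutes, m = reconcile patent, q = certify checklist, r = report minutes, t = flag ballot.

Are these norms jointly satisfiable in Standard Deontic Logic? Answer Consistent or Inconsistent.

Inconsistent

Premises 9 and 6 are O(h → m) and O(~h → m); every ideal world satisfies h or ~h, so in either case m holds — hence O(m).
With premise 2, O(m → k), the K-axiom yields O(k).
Premise 5 is O(q → ~k); contrapositively O(k → ~q). Since O(k) holds, K gives O(~q).
Premise 8, O(~a → q), contraposes to O(~q → a); with O(~q) we get O(a).
With premise 3, O(a → ~r), the K-axiom yields O(~r).
However, premise 7 gives O(r).
We now have both O(~r) and O(r) — r is simultaneously obligatory and forbidden, violating the D-axiom.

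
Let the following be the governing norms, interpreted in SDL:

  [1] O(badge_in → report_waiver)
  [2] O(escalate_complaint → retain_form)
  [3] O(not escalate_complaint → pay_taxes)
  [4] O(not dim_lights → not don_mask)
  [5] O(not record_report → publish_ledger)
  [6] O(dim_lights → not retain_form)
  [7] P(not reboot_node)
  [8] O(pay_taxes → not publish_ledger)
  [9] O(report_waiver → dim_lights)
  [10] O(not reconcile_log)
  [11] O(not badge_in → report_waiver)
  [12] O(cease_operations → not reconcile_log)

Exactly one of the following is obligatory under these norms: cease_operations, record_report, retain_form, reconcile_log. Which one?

Premises 1 and 11 are O(badge_in → report_waiver) and O(not badge_in → report_waiver); every ideal world satisfies badge_in or not badge_in, so in either case report_waiver holds — hence O(report_waiver).
From O(report_waiver) and premise 9, O(report_waiver → dim_lights), we obtain O(dim_lights).
Premise 6 is O(dim_lights → not retain_form); since O(dim_lights), deontic closure gives O(not retain_form).
Premise 2 is O(escalate_complaint → retain_form); contrapositively O(not retain_form → not escalate_complaint). Since O(not retain_form) holds, K gives O(not escalate_complaint).
Applying K to premise 3 (O(not escalate_complaint → pay_taxes)) and O(not escalate_complaint) yields O(pay_taxes).
Applying K to premise 8 (O(pay_taxes → not publish_ledger)) and O(pay_taxes) yields O(not publish_ledger).
Premise 5, O(not record_report → publish_ledger), contraposes to O(not publish_ledger → record_report); with O(not publish_ledger) we get O(record_report).
So O(record_report) holds — record_report is obligatory. None of the other listed options is made obligatory by any chain of premises.

record_report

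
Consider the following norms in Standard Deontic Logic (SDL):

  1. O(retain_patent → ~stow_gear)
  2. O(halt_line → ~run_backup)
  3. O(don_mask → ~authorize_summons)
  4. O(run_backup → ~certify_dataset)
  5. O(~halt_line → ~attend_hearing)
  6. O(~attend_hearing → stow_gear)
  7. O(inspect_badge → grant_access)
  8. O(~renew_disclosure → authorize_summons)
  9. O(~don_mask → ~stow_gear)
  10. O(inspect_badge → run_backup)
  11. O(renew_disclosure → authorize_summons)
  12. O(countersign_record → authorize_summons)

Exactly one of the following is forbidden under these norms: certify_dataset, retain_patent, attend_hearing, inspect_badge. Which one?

inspect_badge

Premises 11 and 8 cover both cases: O(renew_disclosure → authorize_summons) and O(~renew_disclosure → authorize_summons). Since renew_disclosure ∨ ~renew_disclosure is a tautology, O(authorize_summons) follows.
The contrapositive of premise 3 (O(don_mask → ~authorize_summons)) is O(authorize_summons → ~don_mask), and O(authorize_summons) is already established, so O(~don_mask).
With premise 9, O(~don_mask → ~stow_gear), the K-axiom yields O(~stow_gear).
Premise 6, O(~attend_hearing → stow_gear), contraposes to O(~stow_gear → attend_hearing); with O(~stow_gear) we get O(attend_hearing).
Premise 5, O(~halt_line → ~attend_hearing), contraposes to O(attend_hearing → halt_line); with O(attend_hearing) we get O(halt_line).
Premise 2 is O(halt_line → ~run_backup); since O(halt_line), deontic closure gives O(~run_backup).
The contrapositive of premise 10 (O(inspect_badge → run_backup)) is O(~run_backup → ~inspect_badge), and O(~run_backup) is already established, so O(~inspect_badge).
So O(~inspect_badge) holds, i.e. inspect_badge is forbidden. None of the other listed options is forbidden under the premises.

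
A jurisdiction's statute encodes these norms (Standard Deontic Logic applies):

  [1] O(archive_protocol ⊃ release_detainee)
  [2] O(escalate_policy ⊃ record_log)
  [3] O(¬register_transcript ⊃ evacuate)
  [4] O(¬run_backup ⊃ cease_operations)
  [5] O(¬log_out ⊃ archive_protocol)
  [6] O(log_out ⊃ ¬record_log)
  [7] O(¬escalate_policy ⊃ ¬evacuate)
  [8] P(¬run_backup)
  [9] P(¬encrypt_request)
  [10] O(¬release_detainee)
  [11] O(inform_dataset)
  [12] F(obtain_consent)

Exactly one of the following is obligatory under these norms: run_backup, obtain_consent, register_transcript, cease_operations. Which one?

Premise 10 gives O(¬release_detainee).
Premise 1 is O(archive_protocol ⊃ release_detainee); contrapositively O(¬release_detainee ⊃ ¬archive_protocol). Since O(¬release_detainee) holds, K gives O(¬archive_protocol).
Premise 5, O(¬log_out ⊃ archive_protocol), contraposes to O(¬archive_protocol ⊃ log_out); with O(¬archive_protocol) we get O(log_out).
Applying K to premise 6 (O(log_out ⊃ ¬record_log)) and O(log_out) yields O(¬record_log).
Premise 2, O(escalate_policy ⊃ record_log), contraposes to O(¬record_log ⊃ ¬escalate_policy); with O(¬record_log) we get O(¬escalate_policy).
Applying K to premise 7 (O(¬escalate_policy ⊃ ¬evacuate)) and O(¬escalate_policy) yields O(¬evacuate).
Premise 3 is O(¬register_transcript ⊃ evacuate); contrapositively O(¬evacuate ⊃ register_transcript). Since O(¬evacuate) holds, K gives O(register_transcript).
So O(register_transcript) holds — register_transcript is obligatory. None of the other listed options is made obligatory by any chain of premises.

register_transcript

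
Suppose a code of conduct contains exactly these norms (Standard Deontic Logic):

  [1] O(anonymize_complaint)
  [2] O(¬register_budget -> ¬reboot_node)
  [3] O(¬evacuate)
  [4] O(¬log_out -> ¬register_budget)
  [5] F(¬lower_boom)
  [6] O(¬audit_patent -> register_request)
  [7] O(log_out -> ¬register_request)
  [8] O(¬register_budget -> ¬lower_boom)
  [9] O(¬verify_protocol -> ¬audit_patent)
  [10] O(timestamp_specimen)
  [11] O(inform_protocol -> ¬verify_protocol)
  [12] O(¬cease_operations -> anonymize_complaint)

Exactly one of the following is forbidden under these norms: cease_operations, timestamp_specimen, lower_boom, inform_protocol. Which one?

inform_protocol

Premise 5, F(¬lower_boom), is equivalent to O(lower_boom).
Premise 8, O(¬register_budget -> ¬lower_boom), contraposes to O(lower_boom -> register_budget); with O(lower_boom) we get O(register_budget).
The contrapositive of premise 4 (O(¬log_out -> ¬register_budget)) is O(register_budget -> log_out), and O(register_budget) is already established, so O(log_out).
With premise 7, O(log_out -> ¬register_request), the K-axiom yields O(¬register_request).
Premise 6 is O(¬audit_patent -> register_request); contrapositively O(¬register_request -> audit_patent). Since O(¬register_request) holds, K gives O(audit_patent).
Premise 9, O(¬verify_protocol -> ¬audit_patent), contraposes to O(audit_patent -> verify_protocol); with O(audit_patent) we get O(verify_protocol).
Premise 11 is O(inform_protocol -> ¬verify_protocol); contrapositively O(verify_protocol -> ¬inform_protocol). Since O(verify_protocol) holds, K gives O(¬inform_protocol).
So O(¬inform_protocol) holds, i.e. inform_protocol is forbidden. None of the other listed options is forbidden under the premises.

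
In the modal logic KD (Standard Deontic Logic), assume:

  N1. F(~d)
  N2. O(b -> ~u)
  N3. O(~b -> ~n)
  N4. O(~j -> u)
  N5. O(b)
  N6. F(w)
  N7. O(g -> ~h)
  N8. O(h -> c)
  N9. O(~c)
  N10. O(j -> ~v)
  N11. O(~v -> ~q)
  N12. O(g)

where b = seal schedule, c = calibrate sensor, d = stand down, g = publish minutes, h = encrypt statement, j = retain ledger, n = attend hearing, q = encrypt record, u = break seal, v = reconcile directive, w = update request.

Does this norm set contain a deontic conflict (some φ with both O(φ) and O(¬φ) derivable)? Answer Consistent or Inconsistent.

Premise 8 is O(h -> c), but O(h) is not derivable from the premises, so it does not yield O(c).
So O(c) is not derivable, and the apparent clash with O(~c) does not arise.
A world satisfying every obligation exists (e.g. b=true, c=false, d=true, g=true, h=false, j=true, n=false, q=false, u=false, v=false, w=false); no atom is both obligatory and forbidden, so the set is consistent.

Consistent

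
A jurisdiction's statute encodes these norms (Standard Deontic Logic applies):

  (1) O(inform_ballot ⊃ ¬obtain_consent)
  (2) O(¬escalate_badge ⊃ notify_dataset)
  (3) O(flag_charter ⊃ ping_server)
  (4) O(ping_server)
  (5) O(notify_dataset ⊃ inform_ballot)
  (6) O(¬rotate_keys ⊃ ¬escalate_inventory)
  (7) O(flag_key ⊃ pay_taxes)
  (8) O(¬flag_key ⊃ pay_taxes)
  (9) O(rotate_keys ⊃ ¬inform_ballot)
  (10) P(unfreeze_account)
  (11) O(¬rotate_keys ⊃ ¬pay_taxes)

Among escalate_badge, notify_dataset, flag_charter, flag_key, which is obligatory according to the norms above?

escalate_badge

Premises 8 and 7 are O(¬flag_key ⊃ pay_taxes) and O(flag_key ⊃ pay_taxes); every ideal world satisfies ¬flag_key or flag_key, so in either case pay_taxes holds — hence O(pay_taxes).
The contrapositive of premise 11 (O(¬rotate_keys ⊃ ¬pay_taxes)) is O(pay_taxes ⊃ rotate_keys), and O(pay_taxes) is already established, so O(rotate_keys).
Applying K to premise 9 (O(rotate_keys ⊃ ¬inform_ballot)) and O(rotate_keys) yields O(¬inform_ballot).
Premise 5, O(notify_dataset ⊃ inform_ballot), contraposes to O(¬inform_ballot ⊃ ¬notify_dataset); with O(¬inform_ballot) we get O(¬notify_dataset).
Premise 2 is O(¬escalate_badge ⊃ notify_dataset); contrapositively O(¬notify_dataset ⊃ escalate_badge). Since O(¬notify_dataset) holds, K gives O(escalate_badge).
So O(escalate_badge) holds — escalate_badge is obligatory. None of the other listed options is made obligatory by any chain of premises.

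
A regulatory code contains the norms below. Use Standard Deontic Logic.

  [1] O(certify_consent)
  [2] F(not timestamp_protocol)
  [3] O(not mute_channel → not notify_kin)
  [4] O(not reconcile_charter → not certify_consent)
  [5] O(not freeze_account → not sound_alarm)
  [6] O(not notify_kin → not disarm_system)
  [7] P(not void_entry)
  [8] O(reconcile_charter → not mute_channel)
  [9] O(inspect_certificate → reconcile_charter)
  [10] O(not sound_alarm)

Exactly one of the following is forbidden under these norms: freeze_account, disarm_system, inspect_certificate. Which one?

From premise 1 we have O(certify_consent).
Premise 4 is O(not reconcile_charter → not certify_consent); contrapositively O(certify_consent → reconcile_charter). Since O(certify_consent) holds, K gives O(reconcile_charter).
With premise 8, O(reconcile_charter → not mute_channel), the K-axiom yields O(not mute_channel).
From O(not mute_channel) and premise 3, O(not mute_channel → not notify_kin), we obtain O(not notify_kin).
Applying K to premise 6 (O(not notify_kin → not disarm_system)) and O(not notify_kin) yields O(not disarm_system).
So O(not disarm_system) holds, i.e. disarm_system is forbidden. None of the other listed options is forbidden under the premises.

disarm_system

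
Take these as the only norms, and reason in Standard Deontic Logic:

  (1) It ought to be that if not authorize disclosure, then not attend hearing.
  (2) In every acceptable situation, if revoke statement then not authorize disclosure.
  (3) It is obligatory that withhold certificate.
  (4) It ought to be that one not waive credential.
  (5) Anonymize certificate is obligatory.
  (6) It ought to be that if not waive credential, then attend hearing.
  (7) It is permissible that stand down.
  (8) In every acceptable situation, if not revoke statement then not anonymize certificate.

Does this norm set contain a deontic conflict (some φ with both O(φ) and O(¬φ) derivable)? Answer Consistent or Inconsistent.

Premise 5 states O(anonymize_certificate) outright.
Premise 8 is O(¬revoke_statement → ¬anonymize_certificate); contrapositively O(anonymize_certificate → revoke_statement). Since O(anonymize_certificate) holds, K gives O(revoke_statement).
From O(revoke_statement) and premise 2, O(revoke_statement → ¬authorize_disclosure), we obtain O(¬authorize_disclosure).
Premise 1 is O(¬authorize_disclosure → ¬attend_hearing); since O(¬authorize_disclosure), deontic closure gives O(¬attend_hearing).
The contrapositive of premise 6 (O(¬waive_credential → attend_hearing)) is O(¬attend_hearing → waive_credential), and O(¬attend_hearing) is already established, so O(waive_credential).
Yet premise 4 states O(¬waive_credential).
We now have both O(waive_credential) and O(¬waive_credential) — waive_credential is simultaneously obligatory and forbidden, violating the D-axiom.

Inconsistent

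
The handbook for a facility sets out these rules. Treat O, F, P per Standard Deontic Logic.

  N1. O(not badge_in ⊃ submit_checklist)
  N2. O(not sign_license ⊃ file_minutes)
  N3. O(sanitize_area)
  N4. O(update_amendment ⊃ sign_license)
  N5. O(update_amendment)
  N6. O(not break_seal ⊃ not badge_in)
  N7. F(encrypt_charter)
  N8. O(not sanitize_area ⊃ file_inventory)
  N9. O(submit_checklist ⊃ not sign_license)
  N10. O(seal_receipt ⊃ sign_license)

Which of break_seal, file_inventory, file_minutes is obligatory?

Premise 5 states O(update_amendment) outright.
Premise 4 is O(update_amendment ⊃ sign_license); since O(update_amendment), deontic closure gives O(sign_license).
The contrapositive of premise 9 (O(submit_checklist ⊃ not sign_license)) is O(sign_license ⊃ not submit_checklist), and O(sign_license) is already established, so O(not submit_checklist).
Premise 1 is O(not badge_in ⊃ submit_checklist); contrapositively O(not submit_checklist ⊃ badge_in). Since O(not submit_checklist) holds, K gives O(badge_in).
Premise 6, O(not break_seal ⊃ not badge_in), contraposes to O(badge_in ⊃ break_seal); with O(badge_in) we get O(break_seal).
So O(break_seal) holds — break_seal is obligatory. None of the other listed options is made obligatory by any chain of premises.

break_seal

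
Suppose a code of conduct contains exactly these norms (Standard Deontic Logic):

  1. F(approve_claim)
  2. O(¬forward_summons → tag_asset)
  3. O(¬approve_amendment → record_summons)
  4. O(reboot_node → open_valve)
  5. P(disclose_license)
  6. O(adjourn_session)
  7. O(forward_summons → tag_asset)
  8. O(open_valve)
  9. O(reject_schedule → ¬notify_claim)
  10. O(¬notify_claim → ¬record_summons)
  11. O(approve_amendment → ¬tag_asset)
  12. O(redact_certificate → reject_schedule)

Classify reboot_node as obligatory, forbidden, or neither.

Premise 4 is O(reboot_node → open_valve); even if O(open_valve) held, inferring O(reboot_node) would be affirming the consequent — invalid.
No premise or chain of K-axiom applications forces O(reboot_node), and none forces O(¬reboot_node). So reboot_node is neither obligatory nor forbidden under these norms.

Neither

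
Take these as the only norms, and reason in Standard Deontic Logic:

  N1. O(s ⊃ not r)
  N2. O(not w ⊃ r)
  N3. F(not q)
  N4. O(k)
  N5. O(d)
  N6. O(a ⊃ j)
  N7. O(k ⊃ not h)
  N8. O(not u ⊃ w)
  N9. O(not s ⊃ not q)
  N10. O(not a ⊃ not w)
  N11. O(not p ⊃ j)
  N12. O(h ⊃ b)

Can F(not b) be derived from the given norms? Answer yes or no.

No

Premise 12 is O(h ⊃ b), but O(h) is not derivable from the premises, so it does not yield O(b).
No other premise forces O(b). An ideal world satisfying every premise can still have not b true, so F(not b) is not derivable.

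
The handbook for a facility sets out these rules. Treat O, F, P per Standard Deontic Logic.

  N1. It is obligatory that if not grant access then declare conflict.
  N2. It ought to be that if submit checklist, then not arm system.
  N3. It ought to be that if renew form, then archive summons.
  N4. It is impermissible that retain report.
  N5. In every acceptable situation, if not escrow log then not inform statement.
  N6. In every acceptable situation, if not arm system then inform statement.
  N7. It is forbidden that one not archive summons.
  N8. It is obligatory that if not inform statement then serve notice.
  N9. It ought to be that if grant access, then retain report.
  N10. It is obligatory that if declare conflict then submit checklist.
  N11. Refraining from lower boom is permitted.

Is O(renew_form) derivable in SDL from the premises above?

No

Premise 3 is O(renew_form → archive_summons); even if O(archive_summons) held, inferring O(renew_form) would be affirming the consequent — invalid.
No other premise forces O(renew_form). An ideal world satisfying every premise can still have renew_form false, so O(renew_form) is not derivable.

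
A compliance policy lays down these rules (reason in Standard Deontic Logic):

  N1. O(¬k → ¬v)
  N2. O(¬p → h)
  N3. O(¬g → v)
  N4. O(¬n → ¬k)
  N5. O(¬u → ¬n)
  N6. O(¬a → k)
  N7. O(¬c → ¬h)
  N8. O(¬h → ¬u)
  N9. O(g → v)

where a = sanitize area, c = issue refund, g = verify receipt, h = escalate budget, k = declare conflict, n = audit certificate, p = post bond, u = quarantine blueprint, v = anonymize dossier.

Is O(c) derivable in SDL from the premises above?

By case analysis on ¬g: premise 3 gives O(¬g → v) and premise 9 gives O(g → v), so O(v) either way.
Premise 1, O(¬k → ¬v), contraposes to O(v → k); with O(v) we get O(k).
Premise 4 is O(¬n → ¬k); contrapositively O(k → n). Since O(k) holds, K gives O(n).
Premise 5, O(¬u → ¬n), contraposes to O(n → u); with O(n) we get O(u).
Premise 8, O(¬h → ¬u), contraposes to O(u → h); with O(u) we get O(h).
The contrapositive of premise 7 (O(¬c → ¬h)) is O(h → c), and O(h) is already established, so O(c).
Premises 2, 6 do not contribute to this derivation.
So O(c) follows.

Yes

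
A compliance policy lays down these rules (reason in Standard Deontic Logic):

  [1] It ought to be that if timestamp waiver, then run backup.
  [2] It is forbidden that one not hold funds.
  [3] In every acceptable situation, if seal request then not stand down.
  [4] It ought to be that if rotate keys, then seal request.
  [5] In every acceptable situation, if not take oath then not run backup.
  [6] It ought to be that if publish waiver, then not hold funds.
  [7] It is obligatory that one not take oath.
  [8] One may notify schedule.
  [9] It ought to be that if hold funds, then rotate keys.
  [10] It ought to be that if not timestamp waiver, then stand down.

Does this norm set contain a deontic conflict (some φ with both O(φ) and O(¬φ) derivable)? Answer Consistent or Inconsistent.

Premise 7 gives O(¬take_oath).
With premise 5, O(¬take_oath → ¬run_backup), the K-axiom yields O(¬run_backup).
The contrapositive of premise 1 (O(timestamp_waiver → run_backup)) is O(¬run_backup → ¬timestamp_waiver), and O(¬run_backup) is already established, so O(¬timestamp_waiver).
Premise 10 is O(¬timestamp_waiver → stand_down); since O(¬timestamp_waiver), deontic closure gives O(stand_down).
Premise 3, O(seal_request → ¬stand_down), contraposes to O(stand_down → ¬seal_request); with O(stand_down) we get O(¬seal_request).
Premise 4, O(rotate_keys → seal_request), contraposes to O(¬seal_request → ¬rotate_keys); with O(¬seal_request) we get O(¬rotate_keys).
Premise 9, O(hold_funds → rotate_keys), contraposes to O(¬rotate_keys → ¬hold_funds); with O(¬rotate_keys) we get O(¬hold_funds).
But premise 2, F(¬hold_funds), means O(hold_funds).
We now have both O(¬hold_funds) and O(hold_funds) — hold_funds is simultaneously obligatory and forbidden, violating the D-axiom.

Inconsistent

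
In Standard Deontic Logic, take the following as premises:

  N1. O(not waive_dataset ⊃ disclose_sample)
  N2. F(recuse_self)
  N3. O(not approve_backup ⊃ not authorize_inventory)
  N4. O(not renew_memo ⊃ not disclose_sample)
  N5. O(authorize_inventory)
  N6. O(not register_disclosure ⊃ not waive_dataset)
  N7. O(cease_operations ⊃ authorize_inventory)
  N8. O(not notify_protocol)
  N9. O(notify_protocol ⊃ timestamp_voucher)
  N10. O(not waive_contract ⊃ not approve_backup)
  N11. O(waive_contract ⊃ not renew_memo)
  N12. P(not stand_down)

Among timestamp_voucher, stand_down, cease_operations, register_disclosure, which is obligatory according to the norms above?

Premise 5 gives O(authorize_inventory).
The contrapositive of premise 3 (O(not approve_backup ⊃ not authorize_inventory)) is O(authorize_inventory ⊃ approve_backup), and O(authorize_inventory) is already established, so O(approve_backup).
Premise 10, O(not waive_contract ⊃ not approve_backup), contraposes to O(approve_backup ⊃ waive_contract); with O(approve_backup) we get O(waive_contract).
With premise 11, O(waive_contract ⊃ not renew_memo), the K-axiom yields O(not renew_memo).
Applying K to premise 4 (O(not renew_memo ⊃ not disclose_sample)) and O(not renew_memo) yields O(not disclose_sample).
Premise 1, O(not waive_dataset ⊃ disclose_sample), contraposes to O(not disclose_sample ⊃ waive_dataset); with O(not disclose_sample) we get O(waive_dataset).
The contrapositive of premise 6 (O(not register_disclosure ⊃ not waive_dataset)) is O(waive_dataset ⊃ register_disclosure), and O(waive_dataset) is already established, so O(register_disclosure).
So O(register_disclosure) holds — register_disclosure is obligatory. None of the other listed options is made obligatory by any chain of premises.

register_disclosure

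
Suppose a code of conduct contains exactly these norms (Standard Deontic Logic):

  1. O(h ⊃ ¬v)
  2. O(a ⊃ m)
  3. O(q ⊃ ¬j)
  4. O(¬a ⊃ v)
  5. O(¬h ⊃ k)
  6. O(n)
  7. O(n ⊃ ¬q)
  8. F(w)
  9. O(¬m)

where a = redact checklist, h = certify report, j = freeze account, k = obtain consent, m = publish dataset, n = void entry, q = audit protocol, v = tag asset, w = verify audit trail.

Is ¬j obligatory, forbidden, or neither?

Neither

Premise 3 is O(q ⊃ ¬j), but O(q) is not derivable from the premises, so it does not yield O(¬j).
No premise or chain of K-axiom applications forces O(¬j), and none forces O(j). So ¬j is neither obligatory nor forbidden under these norms.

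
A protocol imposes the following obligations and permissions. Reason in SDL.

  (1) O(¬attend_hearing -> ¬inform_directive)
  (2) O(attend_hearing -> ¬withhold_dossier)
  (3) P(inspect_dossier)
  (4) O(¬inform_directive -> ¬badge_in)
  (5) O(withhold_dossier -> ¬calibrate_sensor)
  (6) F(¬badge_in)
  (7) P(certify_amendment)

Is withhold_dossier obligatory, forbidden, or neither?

Forbidden

Premise 6 is F(¬badge_in), i.e. O(badge_in).
The contrapositive of premise 4 (O(¬inform_directive -> ¬badge_in)) is O(badge_in -> inform_directive), and O(badge_in) is already established, so O(inform_directive).
Premise 1, O(¬attend_hearing -> ¬inform_directive), contraposes to O(inform_directive -> attend_hearing); with O(inform_directive) we get O(attend_hearing).
From O(attend_hearing) and premise 2, O(attend_hearing -> ¬withhold_dossier), we obtain O(¬withhold_dossier).
Premises 3, 5, 7 do not contribute to this derivation.
Thus O(¬withhold_dossier), which is F(withhold_dossier): withhold_dossier is forbidden.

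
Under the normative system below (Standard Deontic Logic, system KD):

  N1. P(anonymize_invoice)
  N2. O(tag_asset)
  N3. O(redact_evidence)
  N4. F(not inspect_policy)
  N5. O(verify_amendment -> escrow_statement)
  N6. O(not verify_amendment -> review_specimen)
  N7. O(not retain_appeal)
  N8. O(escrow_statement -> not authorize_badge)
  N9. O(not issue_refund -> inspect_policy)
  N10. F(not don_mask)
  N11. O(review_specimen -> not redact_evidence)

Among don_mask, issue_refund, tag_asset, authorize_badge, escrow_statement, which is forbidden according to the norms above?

Premise 3 states O(redact_evidence) outright.
Premise 11, O(review_specimen -> not redact_evidence), contraposes to O(redact_evidence -> not review_specimen); with O(redact_evidence) we get O(not review_specimen).
The contrapositive of premise 6 (O(not verify_amendment -> review_specimen)) is O(not review_specimen -> verify_amendment), and O(not review_specimen) is already established, so O(verify_amendment).
From O(verify_amendment) and premise 5, O(verify_amendment -> escrow_statement), we obtain O(escrow_statement).
With premise 8, O(escrow_statement -> not authorize_badge), the K-axiom yields O(not authorize_badge).
So O(not authorize_badge) holds, i.e. authorize_badge is forbidden. None of the other listed options is forbidden under the premises.

authorize_badge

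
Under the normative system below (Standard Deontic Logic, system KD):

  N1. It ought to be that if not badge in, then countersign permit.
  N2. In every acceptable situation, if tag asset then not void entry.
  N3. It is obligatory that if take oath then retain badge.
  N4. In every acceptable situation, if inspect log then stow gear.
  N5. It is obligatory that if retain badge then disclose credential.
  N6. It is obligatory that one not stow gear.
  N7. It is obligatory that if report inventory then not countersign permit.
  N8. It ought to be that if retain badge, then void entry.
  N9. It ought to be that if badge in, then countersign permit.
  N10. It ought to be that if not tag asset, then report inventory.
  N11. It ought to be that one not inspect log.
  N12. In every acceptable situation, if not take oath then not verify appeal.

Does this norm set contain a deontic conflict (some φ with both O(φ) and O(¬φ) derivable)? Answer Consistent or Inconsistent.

Consistent

Premise 4 is O(inspect_log → stow_gear), but O(inspect_log) is not derivable from the premises, so it does not yield O(stow_gear).
So O(stow_gear) is not derivable, and the apparent clash with O(¬stow_gear) does not arise.
A world satisfying every obligation exists (e.g. badge_in=false, countersign_permit=true, disclose_credential=false, inspect_log=false, report_inventory=false, retain_badge=false, stow_gear=false, tag_asset=true, take_oath=false, verify_appeal=false, void_entry=false); no atom is both obligatory and forbidden, so the set is consistent.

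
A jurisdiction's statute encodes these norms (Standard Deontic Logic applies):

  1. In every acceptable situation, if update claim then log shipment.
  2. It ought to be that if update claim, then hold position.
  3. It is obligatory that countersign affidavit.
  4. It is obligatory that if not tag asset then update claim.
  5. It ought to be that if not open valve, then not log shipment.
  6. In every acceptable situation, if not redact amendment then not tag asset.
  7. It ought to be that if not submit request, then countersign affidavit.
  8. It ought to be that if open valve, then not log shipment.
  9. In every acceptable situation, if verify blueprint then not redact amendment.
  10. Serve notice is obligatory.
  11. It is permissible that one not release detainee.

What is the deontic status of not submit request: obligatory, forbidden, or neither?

Premise 7 is O(¬submit_request → countersign_affidavit); even if O(countersign_affidavit) held, inferring O(¬submit_request) would be affirming the consequent — invalid.
No premise or chain of K-axiom applications forces O(¬submit_request), and none forces O(submit_request). So ¬submit_request is neither obligatory nor forbidden under these norms.

Neither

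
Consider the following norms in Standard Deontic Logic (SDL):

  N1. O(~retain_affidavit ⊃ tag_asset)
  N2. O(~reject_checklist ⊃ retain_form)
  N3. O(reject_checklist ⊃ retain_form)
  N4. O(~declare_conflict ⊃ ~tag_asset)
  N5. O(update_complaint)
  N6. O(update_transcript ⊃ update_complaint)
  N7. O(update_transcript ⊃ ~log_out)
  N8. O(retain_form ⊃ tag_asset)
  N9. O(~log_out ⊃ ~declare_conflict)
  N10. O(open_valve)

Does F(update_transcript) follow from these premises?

By case analysis on reject_checklist: premise 3 gives O(reject_checklist ⊃ retain_form) and premise 2 gives O(~reject_checklist ⊃ retain_form), so O(retain_form) either way.
From O(retain_form) and premise 8, O(retain_form ⊃ tag_asset), we obtain O(tag_asset).
The contrapositive of premise 4 (O(~declare_conflict ⊃ ~tag_asset)) is O(tag_asset ⊃ declare_conflict), and O(tag_asset) is already established, so O(declare_conflict).
Premise 9 is O(~log_out ⊃ ~declare_conflict); contrapositively O(declare_conflict ⊃ log_out). Since O(declare_conflict) holds, K gives O(log_out).
The contrapositive of premise 7 (O(update_transcript ⊃ ~log_out)) is O(log_out ⊃ ~update_transcript), and O(log_out) is already established, so O(~update_transcript).
Premises 1, 5, 6, 10 do not contribute to this derivation.
So O(~update_transcript) holds, i.e. F(update_transcript). The claim follows.

Yes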